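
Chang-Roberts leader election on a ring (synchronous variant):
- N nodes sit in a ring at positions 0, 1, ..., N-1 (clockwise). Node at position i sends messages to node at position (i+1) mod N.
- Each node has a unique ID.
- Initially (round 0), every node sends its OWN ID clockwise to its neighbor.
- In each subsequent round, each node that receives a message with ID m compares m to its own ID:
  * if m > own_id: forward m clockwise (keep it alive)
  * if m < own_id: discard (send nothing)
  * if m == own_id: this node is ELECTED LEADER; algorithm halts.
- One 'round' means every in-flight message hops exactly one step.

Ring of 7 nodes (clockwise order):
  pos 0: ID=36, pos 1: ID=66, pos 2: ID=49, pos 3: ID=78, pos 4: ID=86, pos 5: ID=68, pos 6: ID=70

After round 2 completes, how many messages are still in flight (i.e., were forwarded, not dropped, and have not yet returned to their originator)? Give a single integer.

Answer: 2

Derivation:
Round 1: pos1(id66) recv 36: drop; pos2(id49) recv 66: fwd; pos3(id78) recv 49: drop; pos4(id86) recv 78: drop; pos5(id68) recv 86: fwd; pos6(id70) recv 68: drop; pos0(id36) recv 70: fwd
Round 2: pos3(id78) recv 66: drop; pos6(id70) recv 86: fwd; pos1(id66) recv 70: fwd
After round 2: 2 messages still in flight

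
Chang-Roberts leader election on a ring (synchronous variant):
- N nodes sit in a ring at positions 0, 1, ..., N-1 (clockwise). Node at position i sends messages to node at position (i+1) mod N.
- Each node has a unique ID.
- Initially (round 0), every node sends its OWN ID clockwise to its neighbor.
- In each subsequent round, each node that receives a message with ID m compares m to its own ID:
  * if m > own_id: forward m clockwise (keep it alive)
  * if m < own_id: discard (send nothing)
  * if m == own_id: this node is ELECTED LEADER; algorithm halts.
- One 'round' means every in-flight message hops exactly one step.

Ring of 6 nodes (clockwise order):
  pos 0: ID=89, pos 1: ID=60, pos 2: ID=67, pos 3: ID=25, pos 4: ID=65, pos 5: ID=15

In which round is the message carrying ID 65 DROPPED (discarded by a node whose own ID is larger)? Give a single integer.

Round 1: pos1(id60) recv 89: fwd; pos2(id67) recv 60: drop; pos3(id25) recv 67: fwd; pos4(id65) recv 25: drop; pos5(id15) recv 65: fwd; pos0(id89) recv 15: drop
Round 2: pos2(id67) recv 89: fwd; pos4(id65) recv 67: fwd; pos0(id89) recv 65: drop
Round 3: pos3(id25) recv 89: fwd; pos5(id15) recv 67: fwd
Round 4: pos4(id65) recv 89: fwd; pos0(id89) recv 67: drop
Round 5: pos5(id15) recv 89: fwd
Round 6: pos0(id89) recv 89: ELECTED
Message ID 65 originates at pos 4; dropped at pos 0 in round 2

Answer: 2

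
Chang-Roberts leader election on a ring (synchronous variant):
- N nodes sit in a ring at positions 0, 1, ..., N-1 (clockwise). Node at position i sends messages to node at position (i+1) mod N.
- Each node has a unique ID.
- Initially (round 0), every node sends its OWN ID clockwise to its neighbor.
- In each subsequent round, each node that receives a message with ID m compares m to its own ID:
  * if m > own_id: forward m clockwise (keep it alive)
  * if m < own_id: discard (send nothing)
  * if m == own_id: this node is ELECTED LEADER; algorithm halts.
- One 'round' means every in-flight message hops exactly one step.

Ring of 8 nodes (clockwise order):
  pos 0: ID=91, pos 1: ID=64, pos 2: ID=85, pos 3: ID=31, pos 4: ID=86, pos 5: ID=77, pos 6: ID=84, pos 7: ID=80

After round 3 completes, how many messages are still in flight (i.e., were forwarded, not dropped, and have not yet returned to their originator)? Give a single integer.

Round 1: pos1(id64) recv 91: fwd; pos2(id85) recv 64: drop; pos3(id31) recv 85: fwd; pos4(id86) recv 31: drop; pos5(id77) recv 86: fwd; pos6(id84) recv 77: drop; pos7(id80) recv 84: fwd; pos0(id91) recv 80: drop
Round 2: pos2(id85) recv 91: fwd; pos4(id86) recv 85: drop; pos6(id84) recv 86: fwd; pos0(id91) recv 84: drop
Round 3: pos3(id31) recv 91: fwd; pos7(id80) recv 86: fwd
After round 3: 2 messages still in flight

Answer: 2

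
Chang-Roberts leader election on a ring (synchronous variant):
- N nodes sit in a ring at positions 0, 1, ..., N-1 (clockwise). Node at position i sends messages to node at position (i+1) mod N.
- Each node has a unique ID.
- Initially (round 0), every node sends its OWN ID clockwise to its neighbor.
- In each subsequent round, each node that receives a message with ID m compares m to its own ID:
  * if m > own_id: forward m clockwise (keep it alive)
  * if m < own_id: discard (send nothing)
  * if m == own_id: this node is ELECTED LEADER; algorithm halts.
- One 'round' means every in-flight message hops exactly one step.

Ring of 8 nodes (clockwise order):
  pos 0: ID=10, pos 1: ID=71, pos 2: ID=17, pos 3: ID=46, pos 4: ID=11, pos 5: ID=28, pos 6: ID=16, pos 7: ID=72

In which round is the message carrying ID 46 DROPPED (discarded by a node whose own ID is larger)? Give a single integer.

Answer: 4

Derivation:
Round 1: pos1(id71) recv 10: drop; pos2(id17) recv 71: fwd; pos3(id46) recv 17: drop; pos4(id11) recv 46: fwd; pos5(id28) recv 11: drop; pos6(id16) recv 28: fwd; pos7(id72) recv 16: drop; pos0(id10) recv 72: fwd
Round 2: pos3(id46) recv 71: fwd; pos5(id28) recv 46: fwd; pos7(id72) recv 28: drop; pos1(id71) recv 72: fwd
Round 3: pos4(id11) recv 71: fwd; pos6(id16) recv 46: fwd; pos2(id17) recv 72: fwd
Round 4: pos5(id28) recv 71: fwd; pos7(id72) recv 46: drop; pos3(id46) recv 72: fwd
Round 5: pos6(id16) recv 71: fwd; pos4(id11) recv 72: fwd
Round 6: pos7(id72) recv 71: drop; pos5(id28) recv 72: fwd
Round 7: pos6(id16) recv 72: fwd
Round 8: pos7(id72) recv 72: ELECTED
Message ID 46 originates at pos 3; dropped at pos 7 in round 4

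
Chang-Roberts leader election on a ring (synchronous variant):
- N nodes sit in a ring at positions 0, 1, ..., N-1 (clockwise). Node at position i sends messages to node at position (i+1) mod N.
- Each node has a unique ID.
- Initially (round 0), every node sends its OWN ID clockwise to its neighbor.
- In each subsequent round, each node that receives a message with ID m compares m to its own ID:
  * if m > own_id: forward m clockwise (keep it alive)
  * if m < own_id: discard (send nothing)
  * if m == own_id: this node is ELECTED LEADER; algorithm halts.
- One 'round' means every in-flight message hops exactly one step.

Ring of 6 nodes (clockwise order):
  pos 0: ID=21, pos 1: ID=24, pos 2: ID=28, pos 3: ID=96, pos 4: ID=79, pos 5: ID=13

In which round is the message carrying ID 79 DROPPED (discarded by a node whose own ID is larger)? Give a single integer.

Round 1: pos1(id24) recv 21: drop; pos2(id28) recv 24: drop; pos3(id96) recv 28: drop; pos4(id79) recv 96: fwd; pos5(id13) recv 79: fwd; pos0(id21) recv 13: drop
Round 2: pos5(id13) recv 96: fwd; pos0(id21) recv 79: fwd
Round 3: pos0(id21) recv 96: fwd; pos1(id24) recv 79: fwd
Round 4: pos1(id24) recv 96: fwd; pos2(id28) recv 79: fwd
Round 5: pos2(id28) recv 96: fwd; pos3(id96) recv 79: drop
Round 6: pos3(id96) recv 96: ELECTED
Message ID 79 originates at pos 4; dropped at pos 3 in round 5

Answer: 5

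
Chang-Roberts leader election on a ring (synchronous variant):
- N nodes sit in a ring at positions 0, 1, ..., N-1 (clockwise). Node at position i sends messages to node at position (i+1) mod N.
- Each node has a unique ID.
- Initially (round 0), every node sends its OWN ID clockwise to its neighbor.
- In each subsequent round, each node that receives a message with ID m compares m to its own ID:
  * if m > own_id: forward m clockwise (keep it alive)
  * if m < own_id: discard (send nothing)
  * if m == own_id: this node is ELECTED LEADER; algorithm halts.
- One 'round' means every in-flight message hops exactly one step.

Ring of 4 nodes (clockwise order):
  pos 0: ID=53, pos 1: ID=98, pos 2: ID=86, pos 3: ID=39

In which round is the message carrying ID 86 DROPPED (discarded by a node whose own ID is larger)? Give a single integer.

Answer: 3

Derivation:
Round 1: pos1(id98) recv 53: drop; pos2(id86) recv 98: fwd; pos3(id39) recv 86: fwd; pos0(id53) recv 39: drop
Round 2: pos3(id39) recv 98: fwd; pos0(id53) recv 86: fwd
Round 3: pos0(id53) recv 98: fwd; pos1(id98) recv 86: drop
Round 4: pos1(id98) recv 98: ELECTED
Message ID 86 originates at pos 2; dropped at pos 1 in round 3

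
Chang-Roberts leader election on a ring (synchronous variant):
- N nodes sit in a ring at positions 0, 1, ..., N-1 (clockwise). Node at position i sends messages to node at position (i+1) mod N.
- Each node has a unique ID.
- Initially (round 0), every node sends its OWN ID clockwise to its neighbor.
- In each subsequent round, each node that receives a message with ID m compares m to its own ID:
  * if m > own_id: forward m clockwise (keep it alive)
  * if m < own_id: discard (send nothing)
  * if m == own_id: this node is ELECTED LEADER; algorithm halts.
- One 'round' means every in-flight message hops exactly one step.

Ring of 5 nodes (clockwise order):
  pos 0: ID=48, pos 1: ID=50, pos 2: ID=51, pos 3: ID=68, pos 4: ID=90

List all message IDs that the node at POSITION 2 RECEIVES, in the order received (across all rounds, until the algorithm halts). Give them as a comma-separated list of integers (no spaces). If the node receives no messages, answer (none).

Round 1: pos1(id50) recv 48: drop; pos2(id51) recv 50: drop; pos3(id68) recv 51: drop; pos4(id90) recv 68: drop; pos0(id48) recv 90: fwd
Round 2: pos1(id50) recv 90: fwd
Round 3: pos2(id51) recv 90: fwd
Round 4: pos3(id68) recv 90: fwd
Round 5: pos4(id90) recv 90: ELECTED

Answer: 50,90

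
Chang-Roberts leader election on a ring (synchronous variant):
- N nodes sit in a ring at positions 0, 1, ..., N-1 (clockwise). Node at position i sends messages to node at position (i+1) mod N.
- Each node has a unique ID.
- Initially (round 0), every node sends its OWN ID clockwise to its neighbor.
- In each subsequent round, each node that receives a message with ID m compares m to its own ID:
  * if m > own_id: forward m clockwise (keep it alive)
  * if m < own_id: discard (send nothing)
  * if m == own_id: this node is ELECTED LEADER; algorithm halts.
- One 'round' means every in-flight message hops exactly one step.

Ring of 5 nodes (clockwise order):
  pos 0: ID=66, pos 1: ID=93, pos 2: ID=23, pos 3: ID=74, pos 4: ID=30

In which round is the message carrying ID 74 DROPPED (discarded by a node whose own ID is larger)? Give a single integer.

Answer: 3

Derivation:
Round 1: pos1(id93) recv 66: drop; pos2(id23) recv 93: fwd; pos3(id74) recv 23: drop; pos4(id30) recv 74: fwd; pos0(id66) recv 30: drop
Round 2: pos3(id74) recv 93: fwd; pos0(id66) recv 74: fwd
Round 3: pos4(id30) recv 93: fwd; pos1(id93) recv 74: drop
Round 4: pos0(id66) recv 93: fwd
Round 5: pos1(id93) recv 93: ELECTED
Message ID 74 originates at pos 3; dropped at pos 1 in round 3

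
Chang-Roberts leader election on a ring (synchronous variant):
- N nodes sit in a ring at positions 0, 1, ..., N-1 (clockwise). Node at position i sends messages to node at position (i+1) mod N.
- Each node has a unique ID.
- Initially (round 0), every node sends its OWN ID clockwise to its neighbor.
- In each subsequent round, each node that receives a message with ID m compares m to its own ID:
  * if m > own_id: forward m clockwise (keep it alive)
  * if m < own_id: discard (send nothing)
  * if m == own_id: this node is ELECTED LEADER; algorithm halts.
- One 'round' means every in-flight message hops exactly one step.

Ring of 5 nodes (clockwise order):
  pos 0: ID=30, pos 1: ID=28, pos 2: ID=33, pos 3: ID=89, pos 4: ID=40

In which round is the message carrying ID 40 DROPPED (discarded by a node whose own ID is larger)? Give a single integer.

Answer: 4

Derivation:
Round 1: pos1(id28) recv 30: fwd; pos2(id33) recv 28: drop; pos3(id89) recv 33: drop; pos4(id40) recv 89: fwd; pos0(id30) recv 40: fwd
Round 2: pos2(id33) recv 30: drop; pos0(id30) recv 89: fwd; pos1(id28) recv 40: fwd
Round 3: pos1(id28) recv 89: fwd; pos2(id33) recv 40: fwd
Round 4: pos2(id33) recv 89: fwd; pos3(id89) recv 40: drop
Round 5: pos3(id89) recv 89: ELECTED
Message ID 40 originates at pos 4; dropped at pos 3 in round 4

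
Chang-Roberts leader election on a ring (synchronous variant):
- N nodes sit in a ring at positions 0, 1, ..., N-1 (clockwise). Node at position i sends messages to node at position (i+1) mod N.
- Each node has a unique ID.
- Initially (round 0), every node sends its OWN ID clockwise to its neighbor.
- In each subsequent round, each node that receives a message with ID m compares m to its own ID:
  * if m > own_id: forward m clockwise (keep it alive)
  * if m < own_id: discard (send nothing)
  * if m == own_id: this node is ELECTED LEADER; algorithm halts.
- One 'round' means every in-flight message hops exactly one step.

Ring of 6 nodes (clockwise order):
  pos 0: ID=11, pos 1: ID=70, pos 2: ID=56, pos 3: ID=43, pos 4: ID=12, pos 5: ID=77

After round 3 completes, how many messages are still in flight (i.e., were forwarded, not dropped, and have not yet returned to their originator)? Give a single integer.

Round 1: pos1(id70) recv 11: drop; pos2(id56) recv 70: fwd; pos3(id43) recv 56: fwd; pos4(id12) recv 43: fwd; pos5(id77) recv 12: drop; pos0(id11) recv 77: fwd
Round 2: pos3(id43) recv 70: fwd; pos4(id12) recv 56: fwd; pos5(id77) recv 43: drop; pos1(id70) recv 77: fwd
Round 3: pos4(id12) recv 70: fwd; pos5(id77) recv 56: drop; pos2(id56) recv 77: fwd
After round 3: 2 messages still in flight

Answer: 2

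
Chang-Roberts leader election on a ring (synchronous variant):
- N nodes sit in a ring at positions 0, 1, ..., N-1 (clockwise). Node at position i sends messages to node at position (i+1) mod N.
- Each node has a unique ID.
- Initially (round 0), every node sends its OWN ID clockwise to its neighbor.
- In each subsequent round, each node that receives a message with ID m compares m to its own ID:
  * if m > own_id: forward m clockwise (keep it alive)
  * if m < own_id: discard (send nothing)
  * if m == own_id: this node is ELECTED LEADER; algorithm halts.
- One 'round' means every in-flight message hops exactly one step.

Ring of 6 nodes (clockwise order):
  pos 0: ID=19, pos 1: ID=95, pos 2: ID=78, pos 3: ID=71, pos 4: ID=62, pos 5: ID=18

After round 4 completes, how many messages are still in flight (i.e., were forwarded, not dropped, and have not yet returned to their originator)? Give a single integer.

Answer: 2

Derivation:
Round 1: pos1(id95) recv 19: drop; pos2(id78) recv 95: fwd; pos3(id71) recv 78: fwd; pos4(id62) recv 71: fwd; pos5(id18) recv 62: fwd; pos0(id19) recv 18: drop
Round 2: pos3(id71) recv 95: fwd; pos4(id62) recv 78: fwd; pos5(id18) recv 71: fwd; pos0(id19) recv 62: fwd
Round 3: pos4(id62) recv 95: fwd; pos5(id18) recv 78: fwd; pos0(id19) recv 71: fwd; pos1(id95) recv 62: drop
Round 4: pos5(id18) recv 95: fwd; pos0(id19) recv 78: fwd; pos1(id95) recv 71: drop
After round 4: 2 messages still in flight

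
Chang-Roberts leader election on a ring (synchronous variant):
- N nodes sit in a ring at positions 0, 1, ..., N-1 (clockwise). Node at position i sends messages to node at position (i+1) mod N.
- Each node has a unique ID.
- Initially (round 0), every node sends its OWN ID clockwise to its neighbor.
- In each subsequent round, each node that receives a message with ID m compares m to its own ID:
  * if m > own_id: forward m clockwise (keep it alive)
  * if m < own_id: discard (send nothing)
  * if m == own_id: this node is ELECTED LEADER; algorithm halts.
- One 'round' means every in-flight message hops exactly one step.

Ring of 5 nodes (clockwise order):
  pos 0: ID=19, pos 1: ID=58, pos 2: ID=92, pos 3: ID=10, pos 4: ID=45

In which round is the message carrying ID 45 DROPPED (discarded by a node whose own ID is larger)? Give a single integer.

Answer: 2

Derivation:
Round 1: pos1(id58) recv 19: drop; pos2(id92) recv 58: drop; pos3(id10) recv 92: fwd; pos4(id45) recv 10: drop; pos0(id19) recv 45: fwd
Round 2: pos4(id45) recv 92: fwd; pos1(id58) recv 45: drop
Round 3: pos0(id19) recv 92: fwd
Round 4: pos1(id58) recv 92: fwd
Round 5: pos2(id92) recv 92: ELECTED
Message ID 45 originates at pos 4; dropped at pos 1 in round 2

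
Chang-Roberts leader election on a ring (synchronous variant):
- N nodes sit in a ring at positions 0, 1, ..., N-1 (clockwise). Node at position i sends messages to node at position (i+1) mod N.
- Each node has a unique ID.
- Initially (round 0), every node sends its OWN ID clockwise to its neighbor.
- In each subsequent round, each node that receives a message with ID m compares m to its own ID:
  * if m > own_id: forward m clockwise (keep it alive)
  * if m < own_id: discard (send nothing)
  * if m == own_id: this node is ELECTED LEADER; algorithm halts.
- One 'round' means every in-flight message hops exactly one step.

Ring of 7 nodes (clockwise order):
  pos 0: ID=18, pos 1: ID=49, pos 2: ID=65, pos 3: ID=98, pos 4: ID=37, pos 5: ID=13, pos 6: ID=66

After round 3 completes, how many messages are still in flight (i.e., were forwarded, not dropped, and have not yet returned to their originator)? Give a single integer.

Answer: 2

Derivation:
Round 1: pos1(id49) recv 18: drop; pos2(id65) recv 49: drop; pos3(id98) recv 65: drop; pos4(id37) recv 98: fwd; pos5(id13) recv 37: fwd; pos6(id66) recv 13: drop; pos0(id18) recv 66: fwd
Round 2: pos5(id13) recv 98: fwd; pos6(id66) recv 37: drop; pos1(id49) recv 66: fwd
Round 3: pos6(id66) recv 98: fwd; pos2(id65) recv 66: fwd
After round 3: 2 messages still in flight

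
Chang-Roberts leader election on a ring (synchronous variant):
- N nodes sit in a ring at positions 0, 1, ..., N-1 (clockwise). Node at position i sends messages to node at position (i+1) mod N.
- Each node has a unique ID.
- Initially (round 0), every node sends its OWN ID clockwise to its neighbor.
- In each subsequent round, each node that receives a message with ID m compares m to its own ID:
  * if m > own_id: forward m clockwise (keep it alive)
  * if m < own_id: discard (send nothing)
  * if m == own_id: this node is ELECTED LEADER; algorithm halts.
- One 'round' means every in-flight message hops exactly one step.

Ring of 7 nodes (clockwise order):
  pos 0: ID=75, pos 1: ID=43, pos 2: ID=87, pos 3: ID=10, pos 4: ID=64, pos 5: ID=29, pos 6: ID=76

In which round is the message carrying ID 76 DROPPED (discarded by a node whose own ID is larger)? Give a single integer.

Round 1: pos1(id43) recv 75: fwd; pos2(id87) recv 43: drop; pos3(id10) recv 87: fwd; pos4(id64) recv 10: drop; pos5(id29) recv 64: fwd; pos6(id76) recv 29: drop; pos0(id75) recv 76: fwd
Round 2: pos2(id87) recv 75: drop; pos4(id64) recv 87: fwd; pos6(id76) recv 64: drop; pos1(id43) recv 76: fwd
Round 3: pos5(id29) recv 87: fwd; pos2(id87) recv 76: drop
Round 4: pos6(id76) recv 87: fwd
Round 5: pos0(id75) recv 87: fwd
Round 6: pos1(id43) recv 87: fwd
Round 7: pos2(id87) recv 87: ELECTED
Message ID 76 originates at pos 6; dropped at pos 2 in round 3

Answer: 3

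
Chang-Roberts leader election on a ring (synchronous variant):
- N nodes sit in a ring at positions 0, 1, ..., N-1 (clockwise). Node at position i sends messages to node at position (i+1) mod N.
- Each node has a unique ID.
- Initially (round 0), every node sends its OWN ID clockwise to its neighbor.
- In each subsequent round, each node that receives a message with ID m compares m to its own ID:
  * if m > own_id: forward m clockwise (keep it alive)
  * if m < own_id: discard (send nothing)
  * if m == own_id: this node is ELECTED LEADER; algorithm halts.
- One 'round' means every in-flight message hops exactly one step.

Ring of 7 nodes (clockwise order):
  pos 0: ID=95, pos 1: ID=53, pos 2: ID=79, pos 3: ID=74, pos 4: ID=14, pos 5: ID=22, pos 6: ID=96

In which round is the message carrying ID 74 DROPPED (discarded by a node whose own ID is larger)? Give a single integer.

Round 1: pos1(id53) recv 95: fwd; pos2(id79) recv 53: drop; pos3(id74) recv 79: fwd; pos4(id14) recv 74: fwd; pos5(id22) recv 14: drop; pos6(id96) recv 22: drop; pos0(id95) recv 96: fwd
Round 2: pos2(id79) recv 95: fwd; pos4(id14) recv 79: fwd; pos5(id22) recv 74: fwd; pos1(id53) recv 96: fwd
Round 3: pos3(id74) recv 95: fwd; pos5(id22) recv 79: fwd; pos6(id96) recv 74: drop; pos2(id79) recv 96: fwd
Round 4: pos4(id14) recv 95: fwd; pos6(id96) recv 79: drop; pos3(id74) recv 96: fwd
Round 5: pos5(id22) recv 95: fwd; pos4(id14) recv 96: fwd
Round 6: pos6(id96) recv 95: drop; pos5(id22) recv 96: fwd
Round 7: pos6(id96) recv 96: ELECTED
Message ID 74 originates at pos 3; dropped at pos 6 in round 3

Answer: 3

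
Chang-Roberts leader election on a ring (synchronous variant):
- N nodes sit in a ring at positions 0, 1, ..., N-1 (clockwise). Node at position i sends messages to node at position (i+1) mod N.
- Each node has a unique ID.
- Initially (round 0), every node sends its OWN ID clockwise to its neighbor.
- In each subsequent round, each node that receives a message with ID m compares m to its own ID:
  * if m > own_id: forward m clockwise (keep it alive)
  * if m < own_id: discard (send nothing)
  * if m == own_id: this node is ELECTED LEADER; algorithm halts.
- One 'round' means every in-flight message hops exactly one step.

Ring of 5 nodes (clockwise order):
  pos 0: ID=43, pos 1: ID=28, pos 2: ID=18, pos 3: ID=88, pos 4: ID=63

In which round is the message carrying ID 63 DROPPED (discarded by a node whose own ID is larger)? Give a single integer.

Round 1: pos1(id28) recv 43: fwd; pos2(id18) recv 28: fwd; pos3(id88) recv 18: drop; pos4(id63) recv 88: fwd; pos0(id43) recv 63: fwd
Round 2: pos2(id18) recv 43: fwd; pos3(id88) recv 28: drop; pos0(id43) recv 88: fwd; pos1(id28) recv 63: fwd
Round 3: pos3(id88) recv 43: drop; pos1(id28) recv 88: fwd; pos2(id18) recv 63: fwd
Round 4: pos2(id18) recv 88: fwd; pos3(id88) recv 63: drop
Round 5: pos3(id88) recv 88: ELECTED
Message ID 63 originates at pos 4; dropped at pos 3 in round 4

Answer: 4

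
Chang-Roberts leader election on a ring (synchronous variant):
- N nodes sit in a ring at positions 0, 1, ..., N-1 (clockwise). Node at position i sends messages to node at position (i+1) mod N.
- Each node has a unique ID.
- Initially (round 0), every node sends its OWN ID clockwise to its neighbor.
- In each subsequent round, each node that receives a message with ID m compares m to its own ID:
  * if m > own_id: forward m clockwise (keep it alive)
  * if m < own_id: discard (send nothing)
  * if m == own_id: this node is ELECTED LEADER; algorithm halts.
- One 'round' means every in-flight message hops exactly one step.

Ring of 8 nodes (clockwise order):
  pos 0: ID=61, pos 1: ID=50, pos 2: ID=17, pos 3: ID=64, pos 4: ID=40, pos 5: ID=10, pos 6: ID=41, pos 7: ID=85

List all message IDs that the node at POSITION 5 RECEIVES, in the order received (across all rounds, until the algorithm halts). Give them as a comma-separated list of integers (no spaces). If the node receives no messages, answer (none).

Round 1: pos1(id50) recv 61: fwd; pos2(id17) recv 50: fwd; pos3(id64) recv 17: drop; pos4(id40) recv 64: fwd; pos5(id10) recv 40: fwd; pos6(id41) recv 10: drop; pos7(id85) recv 41: drop; pos0(id61) recv 85: fwd
Round 2: pos2(id17) recv 61: fwd; pos3(id64) recv 50: drop; pos5(id10) recv 64: fwd; pos6(id41) recv 40: drop; pos1(id50) recv 85: fwd
Round 3: pos3(id64) recv 61: drop; pos6(id41) recv 64: fwd; pos2(id17) recv 85: fwd
Round 4: pos7(id85) recv 64: drop; pos3(id64) recv 85: fwd
Round 5: pos4(id40) recv 85: fwd
Round 6: pos5(id10) recv 85: fwd
Round 7: pos6(id41) recv 85: fwd
Round 8: pos7(id85) recv 85: ELECTED

Answer: 40,64,85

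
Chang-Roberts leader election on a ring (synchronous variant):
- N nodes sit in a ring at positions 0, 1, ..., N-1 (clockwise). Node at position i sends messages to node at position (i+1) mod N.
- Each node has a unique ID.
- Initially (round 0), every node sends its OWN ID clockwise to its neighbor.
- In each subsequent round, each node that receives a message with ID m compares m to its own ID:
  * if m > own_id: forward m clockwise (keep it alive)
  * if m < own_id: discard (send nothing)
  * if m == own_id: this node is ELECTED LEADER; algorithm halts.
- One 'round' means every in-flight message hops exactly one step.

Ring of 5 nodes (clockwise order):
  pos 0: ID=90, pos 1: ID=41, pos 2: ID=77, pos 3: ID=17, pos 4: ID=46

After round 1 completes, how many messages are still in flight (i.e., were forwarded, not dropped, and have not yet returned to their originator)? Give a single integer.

Round 1: pos1(id41) recv 90: fwd; pos2(id77) recv 41: drop; pos3(id17) recv 77: fwd; pos4(id46) recv 17: drop; pos0(id90) recv 46: drop
After round 1: 2 messages still in flight

Answer: 2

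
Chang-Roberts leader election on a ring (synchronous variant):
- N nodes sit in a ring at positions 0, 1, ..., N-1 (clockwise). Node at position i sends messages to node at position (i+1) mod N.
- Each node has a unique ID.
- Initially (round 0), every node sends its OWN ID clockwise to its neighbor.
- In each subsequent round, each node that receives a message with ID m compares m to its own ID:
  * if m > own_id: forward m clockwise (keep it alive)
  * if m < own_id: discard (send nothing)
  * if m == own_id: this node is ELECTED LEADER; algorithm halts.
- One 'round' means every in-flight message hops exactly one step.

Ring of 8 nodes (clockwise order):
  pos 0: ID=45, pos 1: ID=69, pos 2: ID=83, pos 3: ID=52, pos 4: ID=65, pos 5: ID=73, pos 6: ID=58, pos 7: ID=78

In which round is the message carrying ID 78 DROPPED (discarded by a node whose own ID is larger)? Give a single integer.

Round 1: pos1(id69) recv 45: drop; pos2(id83) recv 69: drop; pos3(id52) recv 83: fwd; pos4(id65) recv 52: drop; pos5(id73) recv 65: drop; pos6(id58) recv 73: fwd; pos7(id78) recv 58: drop; pos0(id45) recv 78: fwd
Round 2: pos4(id65) recv 83: fwd; pos7(id78) recv 73: drop; pos1(id69) recv 78: fwd
Round 3: pos5(id73) recv 83: fwd; pos2(id83) recv 78: drop
Round 4: pos6(id58) recv 83: fwd
Round 5: pos7(id78) recv 83: fwd
Round 6: pos0(id45) recv 83: fwd
Round 7: pos1(id69) recv 83: fwd
Round 8: pos2(id83) recv 83: ELECTED
Message ID 78 originates at pos 7; dropped at pos 2 in round 3

Answer: 3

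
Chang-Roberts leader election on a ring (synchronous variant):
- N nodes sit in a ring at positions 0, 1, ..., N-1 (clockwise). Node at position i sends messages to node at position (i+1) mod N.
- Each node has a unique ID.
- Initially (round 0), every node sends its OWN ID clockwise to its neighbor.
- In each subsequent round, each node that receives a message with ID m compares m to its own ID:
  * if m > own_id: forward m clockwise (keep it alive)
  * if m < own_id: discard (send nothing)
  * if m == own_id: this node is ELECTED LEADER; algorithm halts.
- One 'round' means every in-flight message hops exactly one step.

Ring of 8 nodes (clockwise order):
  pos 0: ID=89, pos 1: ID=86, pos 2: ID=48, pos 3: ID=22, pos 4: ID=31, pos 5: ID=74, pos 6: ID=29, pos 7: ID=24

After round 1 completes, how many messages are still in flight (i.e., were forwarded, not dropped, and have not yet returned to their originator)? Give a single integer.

Answer: 5

Derivation:
Round 1: pos1(id86) recv 89: fwd; pos2(id48) recv 86: fwd; pos3(id22) recv 48: fwd; pos4(id31) recv 22: drop; pos5(id74) recv 31: drop; pos6(id29) recv 74: fwd; pos7(id24) recv 29: fwd; pos0(id89) recv 24: drop
After round 1: 5 messages still in flight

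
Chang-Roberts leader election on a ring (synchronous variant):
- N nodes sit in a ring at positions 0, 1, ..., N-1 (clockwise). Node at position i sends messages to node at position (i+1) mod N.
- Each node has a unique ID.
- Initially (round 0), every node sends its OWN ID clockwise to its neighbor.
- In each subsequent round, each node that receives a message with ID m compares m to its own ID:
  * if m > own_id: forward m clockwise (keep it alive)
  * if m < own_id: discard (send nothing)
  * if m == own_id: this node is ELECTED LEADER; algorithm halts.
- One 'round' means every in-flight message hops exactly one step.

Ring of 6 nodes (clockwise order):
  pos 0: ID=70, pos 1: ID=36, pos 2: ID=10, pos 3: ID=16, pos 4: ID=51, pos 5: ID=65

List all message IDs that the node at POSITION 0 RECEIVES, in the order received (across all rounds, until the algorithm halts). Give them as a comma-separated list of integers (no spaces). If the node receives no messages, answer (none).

Answer: 65,70

Derivation:
Round 1: pos1(id36) recv 70: fwd; pos2(id10) recv 36: fwd; pos3(id16) recv 10: drop; pos4(id51) recv 16: drop; pos5(id65) recv 51: drop; pos0(id70) recv 65: drop
Round 2: pos2(id10) recv 70: fwd; pos3(id16) recv 36: fwd
Round 3: pos3(id16) recv 70: fwd; pos4(id51) recv 36: drop
Round 4: pos4(id51) recv 70: fwd
Round 5: pos5(id65) recv 70: fwd
Round 6: pos0(id70) recv 70: ELECTED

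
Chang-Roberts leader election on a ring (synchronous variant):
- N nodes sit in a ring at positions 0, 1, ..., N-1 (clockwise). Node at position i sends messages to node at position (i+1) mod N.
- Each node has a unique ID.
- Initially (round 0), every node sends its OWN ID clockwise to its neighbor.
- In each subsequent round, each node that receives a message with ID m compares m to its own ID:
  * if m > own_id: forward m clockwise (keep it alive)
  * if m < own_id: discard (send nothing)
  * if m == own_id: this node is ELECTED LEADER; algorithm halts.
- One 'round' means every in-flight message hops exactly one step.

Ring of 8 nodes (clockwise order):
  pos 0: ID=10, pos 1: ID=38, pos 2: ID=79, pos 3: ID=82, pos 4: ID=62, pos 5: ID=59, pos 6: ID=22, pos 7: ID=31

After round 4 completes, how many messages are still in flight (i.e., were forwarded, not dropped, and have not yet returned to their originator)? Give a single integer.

Round 1: pos1(id38) recv 10: drop; pos2(id79) recv 38: drop; pos3(id82) recv 79: drop; pos4(id62) recv 82: fwd; pos5(id59) recv 62: fwd; pos6(id22) recv 59: fwd; pos7(id31) recv 22: drop; pos0(id10) recv 31: fwd
Round 2: pos5(id59) recv 82: fwd; pos6(id22) recv 62: fwd; pos7(id31) recv 59: fwd; pos1(id38) recv 31: drop
Round 3: pos6(id22) recv 82: fwd; pos7(id31) recv 62: fwd; pos0(id10) recv 59: fwd
Round 4: pos7(id31) recv 82: fwd; pos0(id10) recv 62: fwd; pos1(id38) recv 59: fwd
After round 4: 3 messages still in flight

Answer: 3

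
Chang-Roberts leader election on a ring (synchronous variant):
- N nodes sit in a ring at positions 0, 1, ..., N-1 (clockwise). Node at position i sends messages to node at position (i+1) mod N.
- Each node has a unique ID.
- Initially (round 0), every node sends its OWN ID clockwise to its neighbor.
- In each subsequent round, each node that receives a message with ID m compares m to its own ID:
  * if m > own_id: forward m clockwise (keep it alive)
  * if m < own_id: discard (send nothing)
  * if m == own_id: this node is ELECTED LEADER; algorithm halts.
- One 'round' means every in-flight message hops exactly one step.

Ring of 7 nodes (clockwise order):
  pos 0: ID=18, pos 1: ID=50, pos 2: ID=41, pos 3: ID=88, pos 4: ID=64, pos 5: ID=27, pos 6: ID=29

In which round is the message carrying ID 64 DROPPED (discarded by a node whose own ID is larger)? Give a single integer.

Round 1: pos1(id50) recv 18: drop; pos2(id41) recv 50: fwd; pos3(id88) recv 41: drop; pos4(id64) recv 88: fwd; pos5(id27) recv 64: fwd; pos6(id29) recv 27: drop; pos0(id18) recv 29: fwd
Round 2: pos3(id88) recv 50: drop; pos5(id27) recv 88: fwd; pos6(id29) recv 64: fwd; pos1(id50) recv 29: drop
Round 3: pos6(id29) recv 88: fwd; pos0(id18) recv 64: fwd
Round 4: pos0(id18) recv 88: fwd; pos1(id50) recv 64: fwd
Round 5: pos1(id50) recv 88: fwd; pos2(id41) recv 64: fwd
Round 6: pos2(id41) recv 88: fwd; pos3(id88) recv 64: drop
Round 7: pos3(id88) recv 88: ELECTED
Message ID 64 originates at pos 4; dropped at pos 3 in round 6

Answer: 6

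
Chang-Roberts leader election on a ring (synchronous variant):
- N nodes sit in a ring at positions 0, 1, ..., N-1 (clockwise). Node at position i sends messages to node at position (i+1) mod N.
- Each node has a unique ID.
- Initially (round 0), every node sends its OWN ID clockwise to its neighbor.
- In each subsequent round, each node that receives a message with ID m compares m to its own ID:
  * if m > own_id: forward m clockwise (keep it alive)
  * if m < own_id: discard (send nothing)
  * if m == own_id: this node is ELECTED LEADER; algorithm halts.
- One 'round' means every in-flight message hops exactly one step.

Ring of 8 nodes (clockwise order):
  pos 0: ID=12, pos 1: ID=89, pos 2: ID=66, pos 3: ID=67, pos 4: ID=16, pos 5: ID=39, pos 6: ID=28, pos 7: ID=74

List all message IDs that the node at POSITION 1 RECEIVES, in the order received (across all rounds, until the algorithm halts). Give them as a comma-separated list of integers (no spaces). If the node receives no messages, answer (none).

Answer: 12,74,89

Derivation:
Round 1: pos1(id89) recv 12: drop; pos2(id66) recv 89: fwd; pos3(id67) recv 66: drop; pos4(id16) recv 67: fwd; pos5(id39) recv 16: drop; pos6(id28) recv 39: fwd; pos7(id74) recv 28: drop; pos0(id12) recv 74: fwd
Round 2: pos3(id67) recv 89: fwd; pos5(id39) recv 67: fwd; pos7(id74) recv 39: drop; pos1(id89) recv 74: drop
Round 3: pos4(id16) recv 89: fwd; pos6(id28) recv 67: fwd
Round 4: pos5(id39) recv 89: fwd; pos7(id74) recv 67: drop
Round 5: pos6(id28) recv 89: fwd
Round 6: pos7(id74) recv 89: fwd
Round 7: pos0(id12) recv 89: fwd
Round 8: pos1(id89) recv 89: ELECTED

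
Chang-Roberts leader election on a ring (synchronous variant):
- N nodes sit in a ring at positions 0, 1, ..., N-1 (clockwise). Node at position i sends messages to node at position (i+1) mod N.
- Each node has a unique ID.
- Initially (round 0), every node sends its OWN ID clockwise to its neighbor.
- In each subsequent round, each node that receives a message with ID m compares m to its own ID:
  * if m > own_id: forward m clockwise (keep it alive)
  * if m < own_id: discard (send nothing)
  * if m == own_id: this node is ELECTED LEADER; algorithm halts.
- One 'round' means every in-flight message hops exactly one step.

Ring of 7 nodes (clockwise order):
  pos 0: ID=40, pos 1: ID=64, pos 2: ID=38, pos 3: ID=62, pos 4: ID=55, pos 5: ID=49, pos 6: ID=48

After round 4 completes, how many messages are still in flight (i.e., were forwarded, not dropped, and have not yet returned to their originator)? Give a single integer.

Round 1: pos1(id64) recv 40: drop; pos2(id38) recv 64: fwd; pos3(id62) recv 38: drop; pos4(id55) recv 62: fwd; pos5(id49) recv 55: fwd; pos6(id48) recv 49: fwd; pos0(id40) recv 48: fwd
Round 2: pos3(id62) recv 64: fwd; pos5(id49) recv 62: fwd; pos6(id48) recv 55: fwd; pos0(id40) recv 49: fwd; pos1(id64) recv 48: drop
Round 3: pos4(id55) recv 64: fwd; pos6(id48) recv 62: fwd; pos0(id40) recv 55: fwd; pos1(id64) recv 49: drop
Round 4: pos5(id49) recv 64: fwd; pos0(id40) recv 62: fwd; pos1(id64) recv 55: drop
After round 4: 2 messages still in flight

Answer: 2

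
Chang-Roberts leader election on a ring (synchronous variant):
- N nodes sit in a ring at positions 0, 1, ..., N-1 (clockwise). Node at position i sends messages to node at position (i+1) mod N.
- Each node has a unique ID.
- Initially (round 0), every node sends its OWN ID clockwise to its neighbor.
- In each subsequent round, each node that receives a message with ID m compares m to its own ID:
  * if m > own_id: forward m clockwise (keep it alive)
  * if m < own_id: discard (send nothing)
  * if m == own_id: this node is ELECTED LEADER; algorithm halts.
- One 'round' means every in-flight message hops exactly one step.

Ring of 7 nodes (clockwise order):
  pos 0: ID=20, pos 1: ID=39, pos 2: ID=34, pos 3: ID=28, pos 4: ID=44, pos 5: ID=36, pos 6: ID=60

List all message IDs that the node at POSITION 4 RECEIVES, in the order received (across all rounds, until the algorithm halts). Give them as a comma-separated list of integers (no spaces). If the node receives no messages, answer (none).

Answer: 28,34,39,60

Derivation:
Round 1: pos1(id39) recv 20: drop; pos2(id34) recv 39: fwd; pos3(id28) recv 34: fwd; pos4(id44) recv 28: drop; pos5(id36) recv 44: fwd; pos6(id60) recv 36: drop; pos0(id20) recv 60: fwd
Round 2: pos3(id28) recv 39: fwd; pos4(id44) recv 34: drop; pos6(id60) recv 44: drop; pos1(id39) recv 60: fwd
Round 3: pos4(id44) recv 39: drop; pos2(id34) recv 60: fwd
Round 4: pos3(id28) recv 60: fwd
Round 5: pos4(id44) recv 60: fwd
Round 6: pos5(id36) recv 60: fwd
Round 7: pos6(id60) recv 60: ELECTED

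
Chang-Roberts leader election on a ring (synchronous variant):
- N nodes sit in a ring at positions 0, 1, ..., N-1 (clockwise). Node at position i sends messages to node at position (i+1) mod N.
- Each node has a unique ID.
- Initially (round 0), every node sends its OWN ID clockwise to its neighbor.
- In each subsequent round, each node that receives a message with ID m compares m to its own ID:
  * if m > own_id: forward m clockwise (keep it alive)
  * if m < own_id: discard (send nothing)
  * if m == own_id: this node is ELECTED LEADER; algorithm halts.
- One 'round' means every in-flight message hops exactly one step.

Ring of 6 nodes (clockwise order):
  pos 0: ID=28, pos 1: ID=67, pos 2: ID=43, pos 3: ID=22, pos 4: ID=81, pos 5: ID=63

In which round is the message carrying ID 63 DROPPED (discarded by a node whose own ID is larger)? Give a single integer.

Round 1: pos1(id67) recv 28: drop; pos2(id43) recv 67: fwd; pos3(id22) recv 43: fwd; pos4(id81) recv 22: drop; pos5(id63) recv 81: fwd; pos0(id28) recv 63: fwd
Round 2: pos3(id22) recv 67: fwd; pos4(id81) recv 43: drop; pos0(id28) recv 81: fwd; pos1(id67) recv 63: drop
Round 3: pos4(id81) recv 67: drop; pos1(id67) recv 81: fwd
Round 4: pos2(id43) recv 81: fwd
Round 5: pos3(id22) recv 81: fwd
Round 6: pos4(id81) recv 81: ELECTED
Message ID 63 originates at pos 5; dropped at pos 1 in round 2

Answer: 2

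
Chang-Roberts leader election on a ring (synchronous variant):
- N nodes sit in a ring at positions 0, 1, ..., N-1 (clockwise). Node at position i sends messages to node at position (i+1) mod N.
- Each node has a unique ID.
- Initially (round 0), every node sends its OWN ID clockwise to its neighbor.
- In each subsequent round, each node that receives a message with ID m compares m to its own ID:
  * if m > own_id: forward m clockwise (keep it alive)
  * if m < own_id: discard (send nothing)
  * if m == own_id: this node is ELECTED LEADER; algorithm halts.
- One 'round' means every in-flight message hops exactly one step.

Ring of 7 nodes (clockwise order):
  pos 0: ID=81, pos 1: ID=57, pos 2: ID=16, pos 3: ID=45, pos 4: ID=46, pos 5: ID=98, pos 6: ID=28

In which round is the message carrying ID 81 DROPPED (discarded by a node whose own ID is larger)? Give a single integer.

Answer: 5

Derivation:
Round 1: pos1(id57) recv 81: fwd; pos2(id16) recv 57: fwd; pos3(id45) recv 16: drop; pos4(id46) recv 45: drop; pos5(id98) recv 46: drop; pos6(id28) recv 98: fwd; pos0(id81) recv 28: drop
Round 2: pos2(id16) recv 81: fwd; pos3(id45) recv 57: fwd; pos0(id81) recv 98: fwd
Round 3: pos3(id45) recv 81: fwd; pos4(id46) recv 57: fwd; pos1(id57) recv 98: fwd
Round 4: pos4(id46) recv 81: fwd; pos5(id98) recv 57: drop; pos2(id16) recv 98: fwd
Round 5: pos5(id98) recv 81: drop; pos3(id45) recv 98: fwd
Round 6: pos4(id46) recv 98: fwd
Round 7: pos5(id98) recv 98: ELECTED
Message ID 81 originates at pos 0; dropped at pos 5 in round 5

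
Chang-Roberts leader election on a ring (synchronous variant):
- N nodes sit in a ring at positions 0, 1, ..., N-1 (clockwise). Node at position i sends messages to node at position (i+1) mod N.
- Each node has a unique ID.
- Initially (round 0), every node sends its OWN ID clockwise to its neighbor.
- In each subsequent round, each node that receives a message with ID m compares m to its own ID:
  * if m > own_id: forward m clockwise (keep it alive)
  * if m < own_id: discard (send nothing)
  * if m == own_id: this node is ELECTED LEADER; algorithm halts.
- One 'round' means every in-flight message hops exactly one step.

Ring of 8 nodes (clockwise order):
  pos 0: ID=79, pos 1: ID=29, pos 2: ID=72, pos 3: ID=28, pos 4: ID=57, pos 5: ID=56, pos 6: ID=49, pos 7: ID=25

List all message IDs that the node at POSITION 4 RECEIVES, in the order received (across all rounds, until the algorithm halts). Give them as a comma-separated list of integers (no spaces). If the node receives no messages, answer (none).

Answer: 28,72,79

Derivation:
Round 1: pos1(id29) recv 79: fwd; pos2(id72) recv 29: drop; pos3(id28) recv 72: fwd; pos4(id57) recv 28: drop; pos5(id56) recv 57: fwd; pos6(id49) recv 56: fwd; pos7(id25) recv 49: fwd; pos0(id79) recv 25: drop
Round 2: pos2(id72) recv 79: fwd; pos4(id57) recv 72: fwd; pos6(id49) recv 57: fwd; pos7(id25) recv 56: fwd; pos0(id79) recv 49: drop
Round 3: pos3(id28) recv 79: fwd; pos5(id56) recv 72: fwd; pos7(id25) recv 57: fwd; pos0(id79) recv 56: drop
Round 4: pos4(id57) recv 79: fwd; pos6(id49) recv 72: fwd; pos0(id79) recv 57: drop
Round 5: pos5(id56) recv 79: fwd; pos7(id25) recv 72: fwd
Round 6: pos6(id49) recv 79: fwd; pos0(id79) recv 72: drop
Round 7: pos7(id25) recv 79: fwd
Round 8: pos0(id79) recv 79: ELECTED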